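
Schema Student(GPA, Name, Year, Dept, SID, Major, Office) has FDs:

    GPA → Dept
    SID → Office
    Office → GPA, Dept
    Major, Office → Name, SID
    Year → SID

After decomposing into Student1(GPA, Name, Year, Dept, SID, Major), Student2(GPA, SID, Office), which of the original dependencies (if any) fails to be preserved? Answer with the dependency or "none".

Check Major, Office → Name, SID: no single fragment contains all of {Name, SID, Major, Office}, and the restricted closure of {Major, Office} across the fragments never reaches {Name, SID}.
GPA → Dept is preserved.
SID → Office is preserved.
Office → GPA, Dept is preserved.
Year → SID is preserved.

Major, Office → Name, SID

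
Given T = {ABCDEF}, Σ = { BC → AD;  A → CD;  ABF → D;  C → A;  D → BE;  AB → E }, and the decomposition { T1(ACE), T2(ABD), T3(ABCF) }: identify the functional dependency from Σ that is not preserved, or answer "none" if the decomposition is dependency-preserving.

D → BE

Check D → BE: no single fragment contains all of {BDE}, and the restricted closure of {D} across the fragments never reaches {BE}.
BC → AD is preserved.
A → CD is preserved.
ABF → D is preserved.
C → A is preserved.
AB → E is preserved.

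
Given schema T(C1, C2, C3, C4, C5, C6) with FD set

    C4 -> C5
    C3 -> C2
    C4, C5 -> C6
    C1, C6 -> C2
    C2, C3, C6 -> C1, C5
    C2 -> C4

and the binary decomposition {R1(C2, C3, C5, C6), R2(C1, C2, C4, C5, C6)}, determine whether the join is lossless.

No

Common attributes: R1 ∩ R2 = {C2, C5, C6}.
Closure of {C2, C5, C6}: C2 → C4 applies, adding C4. So (C2, C5, C6)⁺ = {C2, C4, C5, C6}.
The closure contains neither all of R1 = {C2, C3, C5, C6} nor all of R2 = {C1, C2, C4, C5, C6}, so the common attributes are not a superkey of either fragment. The join is lossy.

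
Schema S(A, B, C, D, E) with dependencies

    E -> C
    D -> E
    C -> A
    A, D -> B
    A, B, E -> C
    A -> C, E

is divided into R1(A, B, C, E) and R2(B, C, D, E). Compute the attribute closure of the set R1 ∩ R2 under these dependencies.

R1 ∩ R2 = {B, C, E}.
C → A applies, adding A
Closure: {A, B, C, E}.

A, B, C, E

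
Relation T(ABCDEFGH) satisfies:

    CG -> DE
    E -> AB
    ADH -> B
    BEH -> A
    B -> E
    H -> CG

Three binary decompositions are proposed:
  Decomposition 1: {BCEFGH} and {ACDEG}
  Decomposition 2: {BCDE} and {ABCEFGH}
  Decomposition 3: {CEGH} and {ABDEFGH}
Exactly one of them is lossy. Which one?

Decomposition 1: common = {CEG}, closure = {ABCDEG} → lossless.
Decomposition 2: common = {BCE}, closure = {ABCE} → lossy.
Decomposition 3: common = {EGH}, closure = {ABCDEGH} → lossless.

Decomposition 2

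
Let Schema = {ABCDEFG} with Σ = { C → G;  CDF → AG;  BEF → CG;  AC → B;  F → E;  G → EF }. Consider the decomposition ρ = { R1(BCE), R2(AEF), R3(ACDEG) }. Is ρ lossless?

Chase test. Columns are ABCDEFG; row i has aⱼ where attribute j ∈ Ri, else bᵢⱼ.
Initial tableau (one row per fragment):
  row 1: b11 a2 a3 b14 a5 b16 b17
  row 2: a1 b22 b23 b24 a5 a6 b27
  row 3: a1 b32 a3 a4 a5 b36 a7
Rows 1 and 3 agree on C; apply C→G and equate their G entries.
Rows 1 and 3 agree on G; apply G→EF and equate their EF entries.
No row becomes fully distinguished — the join is lossy.

No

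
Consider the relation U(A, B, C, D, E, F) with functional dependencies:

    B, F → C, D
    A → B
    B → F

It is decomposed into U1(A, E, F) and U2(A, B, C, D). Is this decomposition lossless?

Common attributes: U1 ∩ U2 = {A}.
Closure of {A}: A → B applies, adding B; B → F applies, adding F; B, F → C, D applies, adding C, D. So (A)⁺ = {A, B, C, D, F}.
This closure contains every attribute of U2, so U1 ∩ U2 → U2. The join is lossless.

Yes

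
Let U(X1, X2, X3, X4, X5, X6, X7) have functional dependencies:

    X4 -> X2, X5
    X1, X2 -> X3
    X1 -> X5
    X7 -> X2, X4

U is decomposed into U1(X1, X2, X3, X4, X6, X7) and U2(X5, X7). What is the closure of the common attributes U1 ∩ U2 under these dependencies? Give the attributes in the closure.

U1 ∩ U2 = {X7}.
X7 → X2, X4 applies, adding X2, X4
X4 → X2, X5 applies, adding X5
Closure: {X2, X4, X5, X7}.

X2, X4, X5, X7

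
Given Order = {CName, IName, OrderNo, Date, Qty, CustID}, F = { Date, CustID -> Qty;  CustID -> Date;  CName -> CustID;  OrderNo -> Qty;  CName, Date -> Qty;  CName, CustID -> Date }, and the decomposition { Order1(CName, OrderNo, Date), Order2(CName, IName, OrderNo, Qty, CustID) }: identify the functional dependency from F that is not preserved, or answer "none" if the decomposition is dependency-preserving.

CustID -> Date

Check CustID → Date: no single fragment contains all of {Date, CustID}, and the restricted closure of {CustID} across the fragments never reaches {Date}.
Date, CustID → Qty is preserved.
CName → CustID is preserved.
OrderNo → Qty is preserved.
CName, Date → Qty is preserved.
CName, CustID → Date is preserved.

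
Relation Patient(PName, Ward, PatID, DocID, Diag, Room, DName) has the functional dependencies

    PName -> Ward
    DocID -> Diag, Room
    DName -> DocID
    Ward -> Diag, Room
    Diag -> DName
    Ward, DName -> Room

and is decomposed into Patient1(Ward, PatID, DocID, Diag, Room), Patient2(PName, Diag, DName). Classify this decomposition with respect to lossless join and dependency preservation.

Lossless test: (Diag)⁺ = {DocID, Diag, Room, DName}, which is a superkey of neither fragment — lossy.
Dependency preservation: the restricted closure of {PName} across the fragments never reaches {Ward}, so PName → Ward cannot be enforced without a join — not preserved.

lossy and not dependency-preserving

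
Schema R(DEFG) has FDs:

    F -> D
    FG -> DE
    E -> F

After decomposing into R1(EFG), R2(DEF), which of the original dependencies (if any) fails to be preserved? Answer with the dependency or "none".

F → D lies within R2.
FG → DE: restricted closure across fragments reaches DE.
E → F lies within R1.
Every dependency is enforceable on the fragments, so the decomposition is dependency-preserving.

none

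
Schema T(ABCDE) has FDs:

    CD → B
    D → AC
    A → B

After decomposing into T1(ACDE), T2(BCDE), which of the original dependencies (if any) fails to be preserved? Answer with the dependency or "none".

Check A → B: no single fragment contains all of {AB}, and the restricted closure of {A} across the fragments never reaches {B}.
CD → B is preserved.
D → AC is preserved.

A → B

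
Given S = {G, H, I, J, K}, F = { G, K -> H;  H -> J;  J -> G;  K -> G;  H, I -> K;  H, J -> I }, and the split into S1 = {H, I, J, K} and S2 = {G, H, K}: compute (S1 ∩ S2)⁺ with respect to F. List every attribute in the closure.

S1 ∩ S2 = {H, K}.
H → J applies, adding J
J → G applies, adding G
H, J → I applies, adding I
Closure: {G, H, I, J, K}.

G, H, I, J, K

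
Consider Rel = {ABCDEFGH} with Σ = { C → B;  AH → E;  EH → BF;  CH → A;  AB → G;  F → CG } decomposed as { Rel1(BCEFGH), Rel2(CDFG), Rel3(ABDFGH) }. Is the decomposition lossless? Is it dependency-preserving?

lossless and dependency-preserving

Lossless test (chase): Rows 1 and 2 agree on C; apply C→B and equate their B entries. Rows 1 and 3 agree on F; apply F→CG and equate their CG entries. Rows 1 and 3 agree on CH; apply CH→A and equate their A entries. Rows 1 and 3 agree on AH; apply AH→E and equate their E entries. Row 3 is now all distinguished symbols — the join is lossless.
Dependency preservation: AH → E; CH → A are not contained in any single fragment, but the restricted closure of each left-hand side across the fragments still reaches the right-hand side; the remaining FDs each lie inside some fragment. All dependencies are preserved.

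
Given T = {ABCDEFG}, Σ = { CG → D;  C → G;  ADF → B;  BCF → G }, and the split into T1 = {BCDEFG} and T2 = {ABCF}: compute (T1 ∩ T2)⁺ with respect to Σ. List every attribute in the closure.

BCDFG

T1 ∩ T2 = {BCF}.
C → G applies, adding G
CG → D applies, adding D
Closure: {BCDFG}.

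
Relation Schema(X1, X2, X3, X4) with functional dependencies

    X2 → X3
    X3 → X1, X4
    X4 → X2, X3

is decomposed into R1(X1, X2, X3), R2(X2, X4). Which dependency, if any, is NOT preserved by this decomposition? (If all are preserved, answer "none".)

X2 → X3 lies within R1.
X3 → X1, X4: restricted closure across fragments reaches X1, X4.
X4 → X2, X3: restricted closure across fragments reaches X2, X3.
Every dependency is enforceable on the fragments, so the decomposition is dependency-preserving.

none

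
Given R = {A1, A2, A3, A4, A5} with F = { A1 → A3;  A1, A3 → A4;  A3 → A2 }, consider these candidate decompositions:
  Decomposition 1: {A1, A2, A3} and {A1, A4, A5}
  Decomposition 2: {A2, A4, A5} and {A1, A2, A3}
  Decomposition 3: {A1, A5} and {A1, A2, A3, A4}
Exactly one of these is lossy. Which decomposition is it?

Decomposition 1: common = {A1}, closure = {A1, A2, A3, A4} → lossless.
Decomposition 2: common = {A2}, closure = {A2} → lossy.
Decomposition 3: common = {A1}, closure = {A1, A2, A3, A4} → lossless.

Decomposition 2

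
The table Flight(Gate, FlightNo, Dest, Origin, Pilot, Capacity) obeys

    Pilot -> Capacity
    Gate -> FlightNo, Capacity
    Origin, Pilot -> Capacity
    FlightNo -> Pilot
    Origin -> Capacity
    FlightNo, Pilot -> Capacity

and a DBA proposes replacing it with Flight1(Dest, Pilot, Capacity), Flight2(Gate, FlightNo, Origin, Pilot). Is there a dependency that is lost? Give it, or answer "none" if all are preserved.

Origin -> Capacity

Check Origin → Capacity: no single fragment contains all of {Origin, Capacity}, and the restricted closure of {Origin} across the fragments never reaches {Capacity}.
Pilot → Capacity is preserved.
Gate → FlightNo, Capacity is preserved.
Origin, Pilot → Capacity is preserved.
FlightNo → Pilot is preserved.
FlightNo, Pilot → Capacity is preserved.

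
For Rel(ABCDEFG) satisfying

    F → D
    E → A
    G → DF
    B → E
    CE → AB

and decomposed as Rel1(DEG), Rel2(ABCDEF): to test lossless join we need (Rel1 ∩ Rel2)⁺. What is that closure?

ADE

Rel1 ∩ Rel2 = {DE}.
E → A applies, adding A
Closure: {ADE}.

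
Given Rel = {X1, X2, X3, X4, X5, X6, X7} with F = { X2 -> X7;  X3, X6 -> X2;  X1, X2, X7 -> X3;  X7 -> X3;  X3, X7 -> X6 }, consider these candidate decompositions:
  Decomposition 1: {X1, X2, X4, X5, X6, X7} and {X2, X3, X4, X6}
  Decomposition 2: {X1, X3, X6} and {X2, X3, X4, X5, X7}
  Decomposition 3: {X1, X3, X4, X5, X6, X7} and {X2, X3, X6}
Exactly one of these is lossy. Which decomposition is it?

Decomposition 1: common = {X2, X4, X6}, closure = {X2, X3, X4, X6, X7} → lossless.
Decomposition 2: common = {X3}, closure = {X3} → lossy.
Decomposition 3: common = {X3, X6}, closure = {X2, X3, X6, X7} → lossless.

Decomposition 2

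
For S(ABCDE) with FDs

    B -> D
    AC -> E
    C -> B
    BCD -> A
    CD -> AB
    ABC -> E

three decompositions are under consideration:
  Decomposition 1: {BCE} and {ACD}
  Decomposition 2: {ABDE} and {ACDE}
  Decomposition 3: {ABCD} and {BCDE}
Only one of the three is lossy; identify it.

Decomposition 2

Decomposition 1: common = {C}, closure = {ABCDE} → lossless.
Decomposition 2: common = {ADE}, closure = {ADE} → lossy.
Decomposition 3: common = {BCD}, closure = {ABCDE} → lossless.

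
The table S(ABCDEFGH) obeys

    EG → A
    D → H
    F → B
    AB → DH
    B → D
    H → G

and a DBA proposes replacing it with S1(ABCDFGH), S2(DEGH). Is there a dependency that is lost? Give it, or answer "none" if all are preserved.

Check EG → A: no single fragment contains all of {AEG}, and the restricted closure of {EG} across the fragments never reaches {A}.
D → H is preserved.
F → B is preserved.
AB → DH is preserved.
B → D is preserved.
H → G is preserved.

EG → A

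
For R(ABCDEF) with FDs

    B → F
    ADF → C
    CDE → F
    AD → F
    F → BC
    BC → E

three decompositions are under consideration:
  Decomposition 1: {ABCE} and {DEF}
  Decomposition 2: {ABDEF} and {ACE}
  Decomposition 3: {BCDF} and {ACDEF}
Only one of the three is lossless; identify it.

Decomposition 3

Decomposition 1: common = {E}, closure = {E} → lossy.
Decomposition 2: common = {AE}, closure = {AE} → lossy.
Decomposition 3: common = {CDF}, closure = {BCDEF} → lossless.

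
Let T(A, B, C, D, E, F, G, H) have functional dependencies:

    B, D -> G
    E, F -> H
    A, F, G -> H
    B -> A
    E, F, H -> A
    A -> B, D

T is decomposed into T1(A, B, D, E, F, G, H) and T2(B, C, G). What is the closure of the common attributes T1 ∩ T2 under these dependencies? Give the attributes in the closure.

T1 ∩ T2 = {B, G}.
B → A applies, adding A
A → B, D applies, adding D
Closure: {A, B, D, G}.

A, B, D, G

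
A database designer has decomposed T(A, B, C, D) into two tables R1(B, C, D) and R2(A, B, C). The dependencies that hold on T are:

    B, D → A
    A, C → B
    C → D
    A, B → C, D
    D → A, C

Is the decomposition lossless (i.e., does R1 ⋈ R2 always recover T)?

Common attributes: R1 ∩ R2 = {B, C}.
Closure of {B, C}: C → D applies, adding D; D → A, C applies, adding A. So (B, C)⁺ = {A, B, C, D}.
This closure contains every attribute of R1, so R1 ∩ R2 → R1. The join is lossless.

Yes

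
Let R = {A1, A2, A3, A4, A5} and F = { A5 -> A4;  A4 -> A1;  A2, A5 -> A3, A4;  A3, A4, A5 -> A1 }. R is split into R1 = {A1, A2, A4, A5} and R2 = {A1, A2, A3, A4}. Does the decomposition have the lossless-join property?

No

Common attributes: R1 ∩ R2 = {A1, A2, A4}.
No dependency enlarges {A1, A2, A4}, so (A1, A2, A4)⁺ = {A1, A2, A4}.
The closure contains neither all of R1 = {A1, A2, A4, A5} nor all of R2 = {A1, A2, A3, A4}, so the common attributes are not a superkey of either fragment. The join is lossy.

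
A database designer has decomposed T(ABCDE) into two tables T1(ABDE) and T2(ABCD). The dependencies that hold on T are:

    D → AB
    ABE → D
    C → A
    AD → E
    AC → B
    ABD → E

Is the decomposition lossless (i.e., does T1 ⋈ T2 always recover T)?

Common attributes: T1 ∩ T2 = {ABD}.
Closure of {ABD}: AD → E applies, adding E. So (ABD)⁺ = {ABDE}.
This closure contains every attribute of T1, so T1 ∩ T2 → T1. The join is lossless.

Yes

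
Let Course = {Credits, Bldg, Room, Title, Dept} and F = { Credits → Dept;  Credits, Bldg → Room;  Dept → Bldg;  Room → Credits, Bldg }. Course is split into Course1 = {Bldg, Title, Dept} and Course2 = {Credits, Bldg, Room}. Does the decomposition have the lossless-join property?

Common attributes: Course1 ∩ Course2 = {Bldg}.
No dependency enlarges {Bldg}, so (Bldg)⁺ = {Bldg}.
The closure contains neither all of Course1 = {Bldg, Title, Dept} nor all of Course2 = {Credits, Bldg, Room}, so the common attributes are not a superkey of either fragment. The join is lossy.

No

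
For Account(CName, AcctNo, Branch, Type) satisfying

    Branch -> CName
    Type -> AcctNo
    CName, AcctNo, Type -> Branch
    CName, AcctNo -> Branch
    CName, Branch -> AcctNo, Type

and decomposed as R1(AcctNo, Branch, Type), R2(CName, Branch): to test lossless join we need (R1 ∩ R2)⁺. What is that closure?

CName, AcctNo, Branch, Type

R1 ∩ R2 = {Branch}.
Branch → CName applies, adding CName
CName, Branch → AcctNo, Type applies, adding AcctNo, Type
Closure: {CName, AcctNo, Branch, Type}.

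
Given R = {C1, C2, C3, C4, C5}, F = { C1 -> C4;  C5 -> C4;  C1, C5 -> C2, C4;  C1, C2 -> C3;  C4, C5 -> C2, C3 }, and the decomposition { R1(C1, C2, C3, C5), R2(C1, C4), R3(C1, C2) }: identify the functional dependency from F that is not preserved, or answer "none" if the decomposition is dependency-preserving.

Check C5 → C4: no single fragment contains all of {C4, C5}, and the restricted closure of {C5} across the fragments never reaches {C4}.
C1 → C4 is preserved.
C1, C5 → C2, C4 is preserved.
C1, C2 → C3 is preserved.
C4, C5 → C2, C3 is preserved.

C5 -> C4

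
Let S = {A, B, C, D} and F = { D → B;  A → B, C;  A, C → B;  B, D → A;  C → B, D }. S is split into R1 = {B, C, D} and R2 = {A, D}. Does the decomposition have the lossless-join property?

Common attributes: R1 ∩ R2 = {D}.
Closure of {D}: D → B applies, adding B; B, D → A applies, adding A; A → B, C applies, adding C. So (D)⁺ = {A, B, C, D}.
This closure contains every attribute of R1, so R1 ∩ R2 → R1. The join is lossless.

Yes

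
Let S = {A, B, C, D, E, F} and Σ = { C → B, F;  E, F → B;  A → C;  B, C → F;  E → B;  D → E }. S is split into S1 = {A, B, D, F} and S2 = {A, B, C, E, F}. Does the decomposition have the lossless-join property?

Common attributes: S1 ∩ S2 = {A, B, F}.
Closure of {A, B, F}: A → C applies, adding C. So (A, B, F)⁺ = {A, B, C, F}.
The closure contains neither all of S1 = {A, B, D, F} nor all of S2 = {A, B, C, E, F}, so the common attributes are not a superkey of either fragment. The join is lossy.

No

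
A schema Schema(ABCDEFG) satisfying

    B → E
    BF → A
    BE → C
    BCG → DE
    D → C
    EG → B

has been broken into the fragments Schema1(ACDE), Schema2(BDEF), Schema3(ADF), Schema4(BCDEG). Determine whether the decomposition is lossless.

No

Chase test. Columns are ABCDEFG; row i has aⱼ where attribute j ∈ Schemai, else bᵢⱼ.
Initial tableau (one row per fragment):
  row 1: a1 b12 a3 a4 a5 b16 b17
  row 2: b21 a2 b23 a4 a5 a6 b27
  row 3: a1 b32 b33 a4 b35 a6 b37
  row 4: b41 a2 a3 a4 a5 b46 a7
Rows 2 and 4 agree on BE; apply BE→C and equate their C entries.
Rows 1 and 3 agree on D; apply D→C and equate their C entries.
No row becomes fully distinguished — the join is lossy.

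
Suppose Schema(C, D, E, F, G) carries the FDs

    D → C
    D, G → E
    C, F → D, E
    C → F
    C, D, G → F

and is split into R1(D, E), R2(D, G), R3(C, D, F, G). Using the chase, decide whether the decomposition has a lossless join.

Yes

Chase test. Columns are C, D, E, F, G; row i has aⱼ where attribute j ∈ Ri, else bᵢⱼ.
Initial tableau (one row per fragment):
  row 1: b11 a2 a3 b14 b15
  row 2: b21 a2 b23 b24 a5
  row 3: a1 a2 b33 a4 a5
Rows 1 and 2 agree on D; apply D→C and equate their C entries.
Rows 1 and 3 agree on D; apply D→C and equate their C entries.
Rows 2 and 3 agree on D, G; apply D, G→E and equate their E entries.
Rows 1 and 2 agree on C; apply C→F and equate their F entries.
Rows 1 and 3 agree on C; apply C→F and equate their F entries.
Rows 1 and 2 agree on C, F; apply C, F→D, E and equate their D, E entries.
Row 2 is now all distinguished symbols — the join is lossless.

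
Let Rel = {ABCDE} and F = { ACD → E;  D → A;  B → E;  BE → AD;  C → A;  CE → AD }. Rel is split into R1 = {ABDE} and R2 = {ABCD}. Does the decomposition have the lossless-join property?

Yes

Common attributes: R1 ∩ R2 = {ABD}.
Closure of {ABD}: B → E applies, adding E. So (ABD)⁺ = {ABDE}.
This closure contains every attribute of R1, so R1 ∩ R2 → R1. The join is lossless.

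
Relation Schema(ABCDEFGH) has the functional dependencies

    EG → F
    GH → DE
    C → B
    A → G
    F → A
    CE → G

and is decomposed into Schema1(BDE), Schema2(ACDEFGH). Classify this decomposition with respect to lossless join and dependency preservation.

lossy and not dependency-preserving

Lossless test: (DE)⁺ = {DE}, which is a superkey of neither fragment — lossy.
Dependency preservation: the restricted closure of {C} across the fragments never reaches {B}, so C → B cannot be enforced without a join — not preserved.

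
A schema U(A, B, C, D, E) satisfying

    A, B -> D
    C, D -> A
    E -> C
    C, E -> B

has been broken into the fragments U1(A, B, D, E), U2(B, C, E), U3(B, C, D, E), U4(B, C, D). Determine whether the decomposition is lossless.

Chase test. Columns are A, B, C, D, E; row i has aⱼ where attribute j ∈ Ui, else bᵢⱼ.
Initial tableau (one row per fragment):
  row 1: a1 a2 b13 a4 a5
  row 2: b21 a2 a3 b24 a5
  row 3: b31 a2 a3 a4 a5
  row 4: b41 a2 a3 a4 b45
Rows 3 and 4 agree on C, D; apply C, D→A and equate their A entries.
Rows 1 and 2 agree on E; apply E→C and equate their C entries.
Rows 1 and 3 agree on C, D; apply C, D→A and equate their A entries.
Row 1 is now all distinguished symbols — the join is lossless.

Yes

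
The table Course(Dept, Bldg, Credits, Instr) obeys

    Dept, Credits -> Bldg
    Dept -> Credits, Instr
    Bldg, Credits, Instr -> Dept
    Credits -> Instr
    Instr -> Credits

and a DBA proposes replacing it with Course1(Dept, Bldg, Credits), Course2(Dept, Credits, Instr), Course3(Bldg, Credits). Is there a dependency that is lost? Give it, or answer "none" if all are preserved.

none

Dept, Credits → Bldg lies within Course1.
Dept → Credits, Instr lies within Course2.
Bldg, Credits, Instr → Dept: restricted closure across fragments reaches Dept.
Credits → Instr lies within Course2.
Instr → Credits lies within Course2.
Every dependency is enforceable on the fragments, so the decomposition is dependency-preserving.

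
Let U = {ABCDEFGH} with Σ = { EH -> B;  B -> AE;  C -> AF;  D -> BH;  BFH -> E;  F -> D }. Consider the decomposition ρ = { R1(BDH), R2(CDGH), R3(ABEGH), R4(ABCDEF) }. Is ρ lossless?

Chase test. Columns are ABCDEFGH; row i has aⱼ where attribute j ∈ Ri, else bᵢⱼ.
Initial tableau (one row per fragment):
  row 1: b11 a2 b13 a4 b15 b16 b17 a8
  row 2: b21 b22 a3 a4 b25 b26 a7 a8
  row 3: a1 a2 b33 b34 a5 b36 a7 a8
  row 4: a1 a2 a3 a4 a5 a6 b47 b48
Rows 1 and 3 agree on B; apply B→AE and equate their AE entries.
Rows 2 and 4 agree on C; apply C→AF and equate their AF entries.
Rows 1 and 2 agree on D; apply D→BH and equate their BH entries.
Rows 1 and 4 agree on D; apply D→BH and equate their BH entries.
Rows 2 and 4 agree on BFH; apply BFH→E and equate their E entries.
Row 2 is now all distinguished symbols — the join is lossless.

Yes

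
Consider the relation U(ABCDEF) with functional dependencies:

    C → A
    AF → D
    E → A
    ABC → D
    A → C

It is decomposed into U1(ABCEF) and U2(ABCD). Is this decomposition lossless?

Yes

Common attributes: U1 ∩ U2 = {ABC}.
Closure of {ABC}: ABC → D applies, adding D. So (ABC)⁺ = {ABCD}.
This closure contains every attribute of U2, so U1 ∩ U2 → U2. The join is lossless.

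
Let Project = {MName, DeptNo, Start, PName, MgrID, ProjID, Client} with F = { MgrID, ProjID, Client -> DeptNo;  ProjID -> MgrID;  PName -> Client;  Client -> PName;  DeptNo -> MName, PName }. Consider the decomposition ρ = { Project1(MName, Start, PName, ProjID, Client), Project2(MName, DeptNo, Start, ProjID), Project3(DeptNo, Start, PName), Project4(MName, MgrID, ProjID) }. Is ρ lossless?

Yes

Chase test. Columns are MName, DeptNo, Start, PName, MgrID, ProjID, Client; row i has aⱼ where attribute j ∈ Projecti, else bᵢⱼ.
Initial tableau (one row per fragment):
  row 1: a1 b12 a3 a4 b15 a6 a7
  row 2: a1 a2 a3 b24 b25 a6 b27
  row 3: b31 a2 a3 a4 b35 b36 b37
  row 4: a1 b42 b43 b44 a5 a6 b47
Rows 1 and 2 agree on ProjID; apply ProjID→MgrID and equate their MgrID entries.
Rows 1 and 4 agree on ProjID; apply ProjID→MgrID and equate their MgrID entries.
Rows 1 and 3 agree on PName; apply PName→Client and equate their Client entries.
Rows 2 and 3 agree on DeptNo; apply DeptNo→MName, PName and equate their MName, PName entries.
Rows 1 and 2 agree on PName; apply PName→Client and equate their Client entries.
Rows 1 and 2 agree on MgrID, ProjID, Client; apply MgrID, ProjID, Client→DeptNo and equate their DeptNo entries.
Row 1 is now all distinguished symbols — the join is lossless.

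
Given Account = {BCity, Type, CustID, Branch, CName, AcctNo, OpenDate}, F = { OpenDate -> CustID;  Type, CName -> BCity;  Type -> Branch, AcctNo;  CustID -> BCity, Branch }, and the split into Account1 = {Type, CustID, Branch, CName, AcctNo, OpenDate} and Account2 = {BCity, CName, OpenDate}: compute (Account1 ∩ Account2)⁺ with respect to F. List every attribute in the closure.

BCity, CustID, Branch, CName, OpenDate

Account1 ∩ Account2 = {CName, OpenDate}.
OpenDate → CustID applies, adding CustID
CustID → BCity, Branch applies, adding BCity, Branch
Closure: {BCity, CustID, Branch, CName, OpenDate}.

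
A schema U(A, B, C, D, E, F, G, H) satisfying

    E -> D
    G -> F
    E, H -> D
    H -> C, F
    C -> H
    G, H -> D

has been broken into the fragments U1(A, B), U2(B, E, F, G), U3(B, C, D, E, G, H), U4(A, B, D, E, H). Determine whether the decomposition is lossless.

No

Chase test. Columns are A, B, C, D, E, F, G, H; row i has aⱼ where attribute j ∈ Ui, else bᵢⱼ.
Initial tableau (one row per fragment):
  row 1: a1 a2 b13 b14 b15 b16 b17 b18
  row 2: b21 a2 b23 b24 a5 a6 a7 b28
  row 3: b31 a2 a3 a4 a5 b36 a7 a8
  row 4: a1 a2 b43 a4 a5 b46 b47 a8
Rows 2 and 3 agree on E; apply E→D and equate their D entries.
Rows 2 and 3 agree on G; apply G→F and equate their F entries.
Rows 3 and 4 agree on H; apply H→C, F and equate their C, F entries.
No row becomes fully distinguished — the join is lossy.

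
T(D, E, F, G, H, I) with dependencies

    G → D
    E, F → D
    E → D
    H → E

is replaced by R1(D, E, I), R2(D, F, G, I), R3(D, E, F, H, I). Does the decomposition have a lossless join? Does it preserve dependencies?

lossy but dependency-preserving

Lossless test (chase): applying each FD to every pair of rows produces no changes in the tableau, so no row becomes fully distinguished — the join is lossy.
Dependency preservation: every FD's attributes lie within a single fragment, so each can be enforced locally — preserved.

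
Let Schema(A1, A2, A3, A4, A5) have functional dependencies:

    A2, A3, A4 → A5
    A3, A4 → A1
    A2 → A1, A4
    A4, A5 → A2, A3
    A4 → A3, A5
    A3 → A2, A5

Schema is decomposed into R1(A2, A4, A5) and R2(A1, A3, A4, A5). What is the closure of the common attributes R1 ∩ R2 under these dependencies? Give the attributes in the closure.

R1 ∩ R2 = {A4, A5}.
A4, A5 → A2, A3 applies, adding A2, A3
A3, A4 → A1 applies, adding A1
Closure: {A1, A2, A3, A4, A5}.

A1, A2, A3, A4, A5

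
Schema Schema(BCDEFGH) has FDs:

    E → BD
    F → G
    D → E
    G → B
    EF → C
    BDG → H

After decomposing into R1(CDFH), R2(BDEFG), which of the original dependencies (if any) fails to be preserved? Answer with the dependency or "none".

BDG → H

Check BDG → H: no single fragment contains all of {BDGH}, and the restricted closure of {BDG} across the fragments never reaches {H}.
E → BD is preserved.
F → G is preserved.
D → E is preserved.
G → B is preserved.
EF → C is preserved.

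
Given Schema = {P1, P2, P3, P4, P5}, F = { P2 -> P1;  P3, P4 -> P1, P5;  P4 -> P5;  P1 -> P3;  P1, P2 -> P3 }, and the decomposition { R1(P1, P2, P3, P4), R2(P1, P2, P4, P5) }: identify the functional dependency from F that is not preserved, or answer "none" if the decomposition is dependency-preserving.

none

P2 → P1 lies within R1.
P3, P4 → P1, P5: restricted closure across fragments reaches P1, P5.
P4 → P5 lies within R2.
P1 → P3 lies within R1.
P1, P2 → P3 lies within R1.
Every dependency is enforceable on the fragments, so the decomposition is dependency-preserving.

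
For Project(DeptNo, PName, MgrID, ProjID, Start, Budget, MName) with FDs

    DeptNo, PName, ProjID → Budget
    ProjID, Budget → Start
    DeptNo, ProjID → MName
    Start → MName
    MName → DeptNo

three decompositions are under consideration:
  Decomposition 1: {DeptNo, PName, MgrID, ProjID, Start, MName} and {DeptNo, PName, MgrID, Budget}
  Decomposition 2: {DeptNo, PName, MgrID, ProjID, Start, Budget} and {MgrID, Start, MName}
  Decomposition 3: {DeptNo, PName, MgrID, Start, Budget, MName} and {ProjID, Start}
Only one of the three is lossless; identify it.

Decomposition 1: common = {DeptNo, PName, MgrID}, closure = {DeptNo, PName, MgrID} → lossy.
Decomposition 2: common = {MgrID, Start}, closure = {DeptNo, MgrID, Start, MName} → lossless.
Decomposition 3: common = {Start}, closure = {DeptNo, Start, MName} → lossy.

Decomposition 2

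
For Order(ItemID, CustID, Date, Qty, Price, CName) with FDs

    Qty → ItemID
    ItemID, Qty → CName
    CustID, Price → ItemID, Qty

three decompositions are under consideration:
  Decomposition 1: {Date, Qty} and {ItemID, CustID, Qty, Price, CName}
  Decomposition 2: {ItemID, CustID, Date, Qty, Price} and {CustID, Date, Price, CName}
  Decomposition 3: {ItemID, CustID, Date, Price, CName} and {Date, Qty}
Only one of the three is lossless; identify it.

Decomposition 1: common = {Qty}, closure = {ItemID, Qty, CName} → lossy.
Decomposition 2: common = {CustID, Date, Price}, closure = {ItemID, CustID, Date, Qty, Price, CName} → lossless.
Decomposition 3: common = {Date}, closure = {Date} → lossy.

Decomposition 2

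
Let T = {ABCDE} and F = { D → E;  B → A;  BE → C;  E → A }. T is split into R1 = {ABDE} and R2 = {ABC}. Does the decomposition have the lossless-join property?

No

Common attributes: R1 ∩ R2 = {AB}.
No dependency enlarges {AB}, so (AB)⁺ = {AB}.
The closure contains neither all of R1 = {ABDE} nor all of R2 = {ABC}, so the common attributes are not a superkey of either fragment. The join is lossy.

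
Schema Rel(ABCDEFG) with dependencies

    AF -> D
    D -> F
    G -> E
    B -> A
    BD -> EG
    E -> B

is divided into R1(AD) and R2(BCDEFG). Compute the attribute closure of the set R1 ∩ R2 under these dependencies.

R1 ∩ R2 = {D}.
D → F applies, adding F
Closure: {DF}.

DF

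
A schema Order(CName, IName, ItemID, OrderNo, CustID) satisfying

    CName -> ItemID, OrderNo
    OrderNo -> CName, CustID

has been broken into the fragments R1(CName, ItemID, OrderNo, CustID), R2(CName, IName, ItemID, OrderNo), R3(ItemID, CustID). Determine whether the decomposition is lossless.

Chase test. Columns are CName, IName, ItemID, OrderNo, CustID; row i has aⱼ where attribute j ∈ Ri, else bᵢⱼ.
Initial tableau (one row per fragment):
  row 1: a1 b12 a3 a4 a5
  row 2: a1 a2 a3 a4 b25
  row 3: b31 b32 a3 b34 a5
Rows 1 and 2 agree on OrderNo; apply OrderNo→CName, CustID and equate their CName, CustID entries.
Row 2 is now all distinguished symbols — the join is lossless.

Yes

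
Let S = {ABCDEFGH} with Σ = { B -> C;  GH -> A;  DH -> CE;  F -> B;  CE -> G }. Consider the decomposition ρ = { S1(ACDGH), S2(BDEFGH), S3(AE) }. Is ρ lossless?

Chase test. Columns are ABCDEFGH; row i has aⱼ where attribute j ∈ Si, else bᵢⱼ.
Initial tableau (one row per fragment):
  row 1: a1 b12 a3 a4 b15 b16 a7 a8
  row 2: b21 a2 b23 a4 a5 a6 a7 a8
  row 3: a1 b32 b33 b34 a5 b36 b37 b38
Rows 1 and 2 agree on GH; apply GH→A and equate their A entries.
Rows 1 and 2 agree on DH; apply DH→CE and equate their CE entries.
Row 2 is now all distinguished symbols — the join is lossless.

Yes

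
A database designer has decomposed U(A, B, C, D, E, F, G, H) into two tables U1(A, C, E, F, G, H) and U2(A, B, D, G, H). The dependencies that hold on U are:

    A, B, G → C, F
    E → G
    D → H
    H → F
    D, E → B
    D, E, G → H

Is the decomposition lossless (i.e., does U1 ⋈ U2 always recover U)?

Common attributes: U1 ∩ U2 = {A, G, H}.
Closure of {A, G, H}: H → F applies, adding F. So (A, G, H)⁺ = {A, F, G, H}.
The closure contains neither all of U1 = {A, C, E, F, G, H} nor all of U2 = {A, B, D, G, H}, so the common attributes are not a superkey of either fragment. The join is lossy.

No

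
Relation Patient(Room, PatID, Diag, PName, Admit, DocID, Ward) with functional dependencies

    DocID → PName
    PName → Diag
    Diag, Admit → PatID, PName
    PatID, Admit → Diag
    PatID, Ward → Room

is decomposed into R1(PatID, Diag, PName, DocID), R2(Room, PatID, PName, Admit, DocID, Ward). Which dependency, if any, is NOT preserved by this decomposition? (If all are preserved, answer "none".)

Check Diag, Admit → PatID, PName: no single fragment contains all of {PatID, Diag, PName, Admit}, and the restricted closure of {Diag, Admit} across the fragments never reaches {PatID, PName}.
DocID → PName is preserved.
PName → Diag is preserved.
PatID, Admit → Diag is preserved.
PatID, Ward → Room is preserved.

Diag, Admit → PatID, PName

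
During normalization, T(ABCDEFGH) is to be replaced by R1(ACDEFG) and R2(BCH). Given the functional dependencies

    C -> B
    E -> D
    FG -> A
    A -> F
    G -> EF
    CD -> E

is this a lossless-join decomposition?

No

Common attributes: R1 ∩ R2 = {C}.
Closure of {C}: C → B applies, adding B. So (C)⁺ = {BC}.
The closure contains neither all of R1 = {ACDEFG} nor all of R2 = {BCH}, so the common attributes are not a superkey of either fragment. The join is lossy.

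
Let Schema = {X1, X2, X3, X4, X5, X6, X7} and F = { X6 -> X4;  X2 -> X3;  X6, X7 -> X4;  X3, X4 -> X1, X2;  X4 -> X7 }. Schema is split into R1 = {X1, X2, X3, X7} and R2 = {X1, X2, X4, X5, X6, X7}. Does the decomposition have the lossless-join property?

Yes

Common attributes: R1 ∩ R2 = {X1, X2, X7}.
Closure of {X1, X2, X7}: X2 → X3 applies, adding X3. So (X1, X2, X7)⁺ = {X1, X2, X3, X7}.
This closure contains every attribute of R1, so R1 ∩ R2 → R1. The join is lossless.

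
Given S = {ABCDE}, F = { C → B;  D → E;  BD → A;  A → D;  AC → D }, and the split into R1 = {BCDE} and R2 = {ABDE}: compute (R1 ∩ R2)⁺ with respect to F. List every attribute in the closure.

ABDE

R1 ∩ R2 = {BDE}.
BD → A applies, adding A
Closure: {ABDE}.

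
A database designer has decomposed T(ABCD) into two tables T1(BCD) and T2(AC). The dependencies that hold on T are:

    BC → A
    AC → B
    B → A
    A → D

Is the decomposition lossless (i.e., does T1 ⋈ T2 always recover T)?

Common attributes: T1 ∩ T2 = {C}.
No dependency enlarges {C}, so (C)⁺ = {C}.
The closure contains neither all of T1 = {BCD} nor all of T2 = {AC}, so the common attributes are not a superkey of either fragment. The join is lossy.

No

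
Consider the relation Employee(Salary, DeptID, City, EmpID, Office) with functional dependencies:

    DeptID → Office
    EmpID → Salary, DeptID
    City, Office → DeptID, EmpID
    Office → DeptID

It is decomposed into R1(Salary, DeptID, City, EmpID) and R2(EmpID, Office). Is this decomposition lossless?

Common attributes: R1 ∩ R2 = {EmpID}.
Closure of {EmpID}: EmpID → Salary, DeptID applies, adding Salary, DeptID; DeptID → Office applies, adding Office. So (EmpID)⁺ = {Salary, DeptID, EmpID, Office}.
This closure contains every attribute of R2, so R1 ∩ R2 → R2. The join is lossless.

Yes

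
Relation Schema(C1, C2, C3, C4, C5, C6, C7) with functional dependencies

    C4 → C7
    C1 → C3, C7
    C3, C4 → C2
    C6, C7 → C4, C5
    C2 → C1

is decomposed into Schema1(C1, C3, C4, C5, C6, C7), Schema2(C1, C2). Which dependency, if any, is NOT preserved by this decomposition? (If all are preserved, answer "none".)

Check C3, C4 → C2: no single fragment contains all of {C2, C3, C4}, and the restricted closure of {C3, C4} across the fragments never reaches {C2}.
C4 → C7 is preserved.
C1 → C3, C7 is preserved.
C6, C7 → C4, C5 is preserved.
C2 → C1 is preserved.

C3, C4 → C2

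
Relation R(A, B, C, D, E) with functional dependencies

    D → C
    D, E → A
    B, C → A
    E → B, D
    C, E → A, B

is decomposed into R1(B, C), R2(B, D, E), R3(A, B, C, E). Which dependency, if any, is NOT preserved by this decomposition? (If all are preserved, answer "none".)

D → C

Check D → C: no single fragment contains all of {C, D}, and the restricted closure of {D} across the fragments never reaches {C}.
D, E → A is preserved.
B, C → A is preserved.
E → B, D is preserved.
C, E → A, B is preserved.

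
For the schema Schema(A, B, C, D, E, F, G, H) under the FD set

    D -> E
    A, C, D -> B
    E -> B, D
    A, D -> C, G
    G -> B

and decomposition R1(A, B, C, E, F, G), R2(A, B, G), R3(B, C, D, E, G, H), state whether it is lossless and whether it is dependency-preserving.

Lossless test (chase): Rows 1 and 3 agree on E; apply E→B, D and equate their B, D entries. No row becomes fully distinguished — the join is lossy.
Dependency preservation: A, C, D → B; A, D → C, G are not contained in any single fragment, but the restricted closure of each left-hand side across the fragments still reaches the right-hand side; the remaining FDs each lie inside some fragment. All dependencies are preserved.

lossy but dependency-preserving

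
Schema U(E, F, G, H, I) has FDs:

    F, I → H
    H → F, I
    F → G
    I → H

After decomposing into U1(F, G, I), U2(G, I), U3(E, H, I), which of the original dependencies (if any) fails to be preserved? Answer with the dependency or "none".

none

F, I → H: restricted closure across fragments reaches H.
H → F, I: restricted closure across fragments reaches F, I.
F → G lies within U1.
I → H lies within U3.
Every dependency is enforceable on the fragments, so the decomposition is dependency-preserving.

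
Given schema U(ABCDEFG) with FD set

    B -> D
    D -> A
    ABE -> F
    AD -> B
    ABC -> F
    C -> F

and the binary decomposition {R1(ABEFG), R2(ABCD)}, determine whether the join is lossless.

Common attributes: R1 ∩ R2 = {AB}.
Closure of {AB}: B → D applies, adding D. So (AB)⁺ = {ABD}.
The closure contains neither all of R1 = {ABEFG} nor all of R2 = {ABCD}, so the common attributes are not a superkey of either fragment. The join is lossy.

No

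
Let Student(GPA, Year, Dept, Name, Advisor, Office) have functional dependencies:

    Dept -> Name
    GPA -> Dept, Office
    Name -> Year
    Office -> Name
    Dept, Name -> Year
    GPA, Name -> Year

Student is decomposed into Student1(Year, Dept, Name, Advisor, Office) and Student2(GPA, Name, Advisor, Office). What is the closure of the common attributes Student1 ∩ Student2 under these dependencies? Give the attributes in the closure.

Student1 ∩ Student2 = {Name, Advisor, Office}.
Name → Year applies, adding Year
Closure: {Year, Name, Advisor, Office}.

Year, Name, Advisor, Office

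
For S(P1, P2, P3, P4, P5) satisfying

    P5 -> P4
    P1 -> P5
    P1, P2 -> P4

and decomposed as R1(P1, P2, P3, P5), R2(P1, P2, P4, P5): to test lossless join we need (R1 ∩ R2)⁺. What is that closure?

P1, P2, P4, P5

R1 ∩ R2 = {P1, P2, P5}.
P5 → P4 applies, adding P4
Closure: {P1, P2, P4, P5}.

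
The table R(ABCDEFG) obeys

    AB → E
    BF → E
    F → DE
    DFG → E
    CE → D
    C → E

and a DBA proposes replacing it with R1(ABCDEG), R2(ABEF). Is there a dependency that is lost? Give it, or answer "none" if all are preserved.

Check F → DE: no single fragment contains all of {DEF}, and the restricted closure of {F} across the fragments never reaches {DE}.
AB → E is preserved.
BF → E is preserved.
DFG → E is preserved.
CE → D is preserved.
C → E is preserved.

F → DE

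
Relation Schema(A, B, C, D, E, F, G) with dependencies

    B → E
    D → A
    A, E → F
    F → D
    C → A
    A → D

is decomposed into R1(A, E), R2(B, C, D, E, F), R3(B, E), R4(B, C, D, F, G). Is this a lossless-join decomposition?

Chase test. Columns are A, B, C, D, E, F, G; row i has aⱼ where attribute j ∈ Ri, else bᵢⱼ.
Initial tableau (one row per fragment):
  row 1: a1 b12 b13 b14 a5 b16 b17
  row 2: b21 a2 a3 a4 a5 a6 b27
  row 3: b31 a2 b33 b34 a5 b36 b37
  row 4: b41 a2 a3 a4 b45 a6 a7
Rows 2 and 4 agree on B; apply B→E and equate their E entries.
Rows 2 and 4 agree on D; apply D→A and equate their A entries.
No row becomes fully distinguished — the join is lossy.

No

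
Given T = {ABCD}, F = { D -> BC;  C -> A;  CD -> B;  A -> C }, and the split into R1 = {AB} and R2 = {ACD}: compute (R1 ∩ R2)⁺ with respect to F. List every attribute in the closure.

R1 ∩ R2 = {A}.
A → C applies, adding C
Closure: {AC}.

AC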